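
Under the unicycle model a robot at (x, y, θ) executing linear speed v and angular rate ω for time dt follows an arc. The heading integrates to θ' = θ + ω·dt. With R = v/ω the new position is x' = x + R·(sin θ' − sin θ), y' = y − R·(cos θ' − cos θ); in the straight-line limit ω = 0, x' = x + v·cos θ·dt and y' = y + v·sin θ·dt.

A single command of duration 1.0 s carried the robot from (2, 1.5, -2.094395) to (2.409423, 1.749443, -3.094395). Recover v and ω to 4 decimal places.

Δθ = -3.094395 − -2.094395 = -1.000000
ω = Δθ/dt = -1.000000/1.0 = -1.0000
R = Δx/(sin θ' − sin θ) = 0.5000
v = R·ω = 0.5000·-1.0000 = -0.5000

v = -0.5000, ω = -1.0000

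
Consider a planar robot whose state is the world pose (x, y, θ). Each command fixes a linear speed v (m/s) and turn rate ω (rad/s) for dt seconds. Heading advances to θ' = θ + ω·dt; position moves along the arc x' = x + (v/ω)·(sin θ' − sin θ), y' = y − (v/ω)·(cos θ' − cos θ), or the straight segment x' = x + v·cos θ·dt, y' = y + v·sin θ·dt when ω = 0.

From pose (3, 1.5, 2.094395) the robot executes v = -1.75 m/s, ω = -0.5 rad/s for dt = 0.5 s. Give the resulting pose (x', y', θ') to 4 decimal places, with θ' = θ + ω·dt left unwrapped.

(3.3387, 0.6957, 1.8444)

θ' = 2.0944 + -0.5·0.5 = 1.8444
R = v/ω = -1.75/-0.5 = 3.5000
x' = 3 + 3.5000·(sin 1.8444 − sin 2.0944) = 3.3387
y' = 1.5 − 3.5000·(cos 1.8444 − cos 2.0944) = 0.6957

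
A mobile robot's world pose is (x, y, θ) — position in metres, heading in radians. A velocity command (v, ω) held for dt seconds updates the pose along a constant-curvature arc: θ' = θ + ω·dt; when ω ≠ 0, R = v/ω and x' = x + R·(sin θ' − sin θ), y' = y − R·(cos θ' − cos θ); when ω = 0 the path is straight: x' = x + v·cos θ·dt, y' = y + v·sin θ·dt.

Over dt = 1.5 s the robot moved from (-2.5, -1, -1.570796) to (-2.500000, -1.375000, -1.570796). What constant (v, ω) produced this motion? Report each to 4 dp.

Δθ = -1.570796 − -1.570796 = 0.000000
ω = Δθ/dt = 0.000000/1.5 = 0.0000
ω = 0 → v = (Δx·cos θ + Δy·sin θ)/dt = 0.2500

v = 0.2500, ω = 0.0000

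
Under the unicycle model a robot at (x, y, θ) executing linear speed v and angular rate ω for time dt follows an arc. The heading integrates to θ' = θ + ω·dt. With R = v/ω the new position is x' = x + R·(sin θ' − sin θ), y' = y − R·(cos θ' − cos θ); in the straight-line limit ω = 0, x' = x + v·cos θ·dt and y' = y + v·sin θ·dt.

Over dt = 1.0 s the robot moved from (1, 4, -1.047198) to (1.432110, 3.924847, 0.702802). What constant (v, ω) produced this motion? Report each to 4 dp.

v = 0.5000, ω = 1.7500

Δθ = 0.702802 − -1.047198 = 1.750000
ω = Δθ/dt = 1.750000/1.0 = 1.7500
R = Δx/(sin θ' − sin θ) = 0.2857
v = R·ω = 0.2857·1.7500 = 0.5000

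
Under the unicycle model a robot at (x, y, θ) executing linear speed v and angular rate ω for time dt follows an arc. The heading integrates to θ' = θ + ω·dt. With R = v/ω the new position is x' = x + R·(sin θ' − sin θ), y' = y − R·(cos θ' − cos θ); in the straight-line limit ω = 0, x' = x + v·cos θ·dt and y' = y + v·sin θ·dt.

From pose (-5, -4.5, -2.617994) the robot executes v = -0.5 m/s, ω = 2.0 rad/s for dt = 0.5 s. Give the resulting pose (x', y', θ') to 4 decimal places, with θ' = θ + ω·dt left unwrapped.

(-4.8753, -4.2953, -1.6180)

θ' = -2.6180 + 2.0·0.5 = -1.6180
R = v/ω = -0.5/2.0 = -0.2500
x' = -5 + -0.2500·(sin -1.6180 − sin -2.6180) = -4.8753
y' = -4.5 − -0.2500·(cos -1.6180 − cos -2.6180) = -4.2953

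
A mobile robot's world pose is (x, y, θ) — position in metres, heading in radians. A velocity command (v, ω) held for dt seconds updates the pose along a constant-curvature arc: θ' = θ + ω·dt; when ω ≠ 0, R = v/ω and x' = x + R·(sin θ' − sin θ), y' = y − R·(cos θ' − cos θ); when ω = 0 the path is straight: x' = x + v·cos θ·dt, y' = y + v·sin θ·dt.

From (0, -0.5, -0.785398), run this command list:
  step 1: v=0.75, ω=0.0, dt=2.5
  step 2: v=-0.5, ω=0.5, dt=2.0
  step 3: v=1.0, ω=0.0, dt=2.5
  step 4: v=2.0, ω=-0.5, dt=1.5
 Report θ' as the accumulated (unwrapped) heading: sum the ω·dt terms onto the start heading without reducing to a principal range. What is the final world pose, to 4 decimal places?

step 1: θ'=-0.7854 (straight) → pose (1.3258, -1.8258, -0.7854)
step 2: θ'=0.2146 (R=-1.0000) → pose (0.4058, -1.5559, 0.2146)
step 3: θ'=0.2146 (straight) → pose (2.8484, -1.0235, 0.2146)
step 4: θ'=-0.5354 (R=-4.0000) → pose (5.7410, -1.4915, -0.5354)

(5.7410, -1.4915, -0.5354)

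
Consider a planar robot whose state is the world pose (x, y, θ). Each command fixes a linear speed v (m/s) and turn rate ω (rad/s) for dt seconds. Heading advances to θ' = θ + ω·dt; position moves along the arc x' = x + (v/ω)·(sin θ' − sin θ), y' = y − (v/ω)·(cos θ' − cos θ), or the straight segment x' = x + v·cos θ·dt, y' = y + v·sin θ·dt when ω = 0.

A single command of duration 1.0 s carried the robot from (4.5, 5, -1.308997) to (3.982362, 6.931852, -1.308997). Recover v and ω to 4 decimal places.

Δθ = -1.308997 − -1.308997 = 0.000000
ω = Δθ/dt = 0.000000/1.0 = 0.0000
ω = 0 → v = (Δx·cos θ + Δy·sin θ)/dt = -2.0000

v = -2.0000, ω = 0.0000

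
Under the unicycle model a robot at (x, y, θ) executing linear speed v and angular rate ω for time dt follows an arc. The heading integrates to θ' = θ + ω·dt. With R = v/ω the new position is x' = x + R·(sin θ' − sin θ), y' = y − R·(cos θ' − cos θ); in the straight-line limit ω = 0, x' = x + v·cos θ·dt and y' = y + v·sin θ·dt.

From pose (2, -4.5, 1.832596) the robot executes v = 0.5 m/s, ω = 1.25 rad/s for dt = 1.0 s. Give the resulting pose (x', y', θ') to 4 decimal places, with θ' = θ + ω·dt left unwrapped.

(1.6372, -4.2042, 3.0826)

θ' = 1.8326 + 1.25·1.0 = 3.0826
R = v/ω = 0.5/1.25 = 0.4000
x' = 2 + 0.4000·(sin 3.0826 − sin 1.8326) = 1.6372
y' = -4.5 − 0.4000·(cos 3.0826 − cos 1.8326) = -4.2042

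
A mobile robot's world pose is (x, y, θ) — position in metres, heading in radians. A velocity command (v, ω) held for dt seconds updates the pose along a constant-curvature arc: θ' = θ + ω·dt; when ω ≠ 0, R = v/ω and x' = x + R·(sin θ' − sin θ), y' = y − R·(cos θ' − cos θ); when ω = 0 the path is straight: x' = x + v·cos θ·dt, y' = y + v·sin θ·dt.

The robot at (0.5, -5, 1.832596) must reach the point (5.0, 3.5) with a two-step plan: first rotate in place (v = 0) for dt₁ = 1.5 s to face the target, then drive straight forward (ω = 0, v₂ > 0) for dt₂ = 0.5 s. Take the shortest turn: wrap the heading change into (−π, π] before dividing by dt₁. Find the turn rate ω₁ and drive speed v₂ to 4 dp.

ω₁ = -0.4991, v₂ = 19.2354

heading to target = atan2(3.5−-5, 5−0.5) = 1.0839
Δθ = wrap(1.0839 − 1.8326) = -0.7487; ω₁ = Δθ/dt₁ = -0.4991
distance = √((5−0.5)² + (3.5−-5)²) = 9.6177; v₂ = distance/dt₂ = 19.2354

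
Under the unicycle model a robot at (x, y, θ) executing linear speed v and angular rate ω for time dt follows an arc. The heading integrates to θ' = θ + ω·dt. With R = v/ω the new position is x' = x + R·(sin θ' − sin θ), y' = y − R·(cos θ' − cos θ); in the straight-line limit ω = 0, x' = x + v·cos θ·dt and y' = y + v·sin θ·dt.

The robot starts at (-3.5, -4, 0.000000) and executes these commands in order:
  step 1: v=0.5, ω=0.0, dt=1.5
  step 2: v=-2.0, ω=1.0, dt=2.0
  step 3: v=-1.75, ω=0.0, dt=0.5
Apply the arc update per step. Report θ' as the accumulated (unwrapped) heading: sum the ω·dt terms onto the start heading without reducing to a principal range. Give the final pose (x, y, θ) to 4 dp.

step 1: θ'=0.0000 (straight) → pose (-2.7500, -4.0000, 0.0000)
step 2: θ'=2.0000 (R=-2.0000) → pose (-4.5686, -6.8323, 2.0000)
step 3: θ'=2.0000 (straight) → pose (-4.2045, -7.6279, 2.0000)

(-4.2045, -7.6279, 2.0000)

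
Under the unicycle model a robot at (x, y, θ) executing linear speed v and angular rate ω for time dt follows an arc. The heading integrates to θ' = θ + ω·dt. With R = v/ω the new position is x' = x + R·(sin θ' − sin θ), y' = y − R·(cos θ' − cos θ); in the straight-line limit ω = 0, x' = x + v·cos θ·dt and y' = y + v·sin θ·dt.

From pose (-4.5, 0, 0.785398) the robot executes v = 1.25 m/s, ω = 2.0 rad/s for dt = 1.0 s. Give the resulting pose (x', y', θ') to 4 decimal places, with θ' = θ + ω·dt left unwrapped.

(-4.7240, 1.0277, 2.7854)

θ' = 0.7854 + 2.0·1.0 = 2.7854
R = v/ω = 1.25/2.0 = 0.6250
x' = -4.5 + 0.6250·(sin 2.7854 − sin 0.7854) = -4.7240
y' = 0 − 0.6250·(cos 2.7854 − cos 0.7854) = 1.0277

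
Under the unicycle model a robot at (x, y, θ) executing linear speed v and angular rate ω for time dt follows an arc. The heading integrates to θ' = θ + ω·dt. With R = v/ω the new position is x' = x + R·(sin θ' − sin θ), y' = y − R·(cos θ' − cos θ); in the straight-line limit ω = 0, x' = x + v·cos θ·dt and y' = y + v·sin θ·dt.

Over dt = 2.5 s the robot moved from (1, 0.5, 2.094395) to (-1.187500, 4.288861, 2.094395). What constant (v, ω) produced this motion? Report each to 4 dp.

v = 1.7500, ω = 0.0000

Δθ = 2.094395 − 2.094395 = 0.000000
ω = Δθ/dt = 0.000000/2.5 = 0.0000
ω = 0 → v = (Δx·cos θ + Δy·sin θ)/dt = 1.7500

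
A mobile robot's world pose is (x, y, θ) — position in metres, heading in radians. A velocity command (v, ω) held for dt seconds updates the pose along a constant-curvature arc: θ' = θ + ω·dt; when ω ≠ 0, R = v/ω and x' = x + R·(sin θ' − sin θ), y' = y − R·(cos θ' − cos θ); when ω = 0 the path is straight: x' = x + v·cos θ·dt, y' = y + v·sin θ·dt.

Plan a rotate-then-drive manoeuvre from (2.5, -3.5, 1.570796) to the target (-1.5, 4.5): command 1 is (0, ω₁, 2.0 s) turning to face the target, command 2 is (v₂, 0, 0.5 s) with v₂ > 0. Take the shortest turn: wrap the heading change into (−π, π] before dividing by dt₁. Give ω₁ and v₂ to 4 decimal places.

ω₁ = 0.2318, v₂ = 17.8885

heading to target = atan2(4.5−-3.5, -1.5−2.5) = 2.0344
Δθ = wrap(2.0344 − 1.5708) = 0.4636; ω₁ = Δθ/dt₁ = 0.2318
distance = √((-1.5−2.5)² + (4.5−-3.5)²) = 8.9443; v₂ = distance/dt₂ = 17.8885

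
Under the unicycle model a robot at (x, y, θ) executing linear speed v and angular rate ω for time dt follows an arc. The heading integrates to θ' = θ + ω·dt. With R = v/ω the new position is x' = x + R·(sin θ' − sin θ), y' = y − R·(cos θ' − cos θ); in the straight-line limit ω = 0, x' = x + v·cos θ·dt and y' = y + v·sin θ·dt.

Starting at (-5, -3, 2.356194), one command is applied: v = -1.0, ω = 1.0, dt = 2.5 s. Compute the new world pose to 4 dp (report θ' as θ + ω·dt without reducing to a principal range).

θ' = 2.3562 + 1.0·2.5 = 4.8562
R = v/ω = -1.0/1.0 = -1.0000
x' = -5 + -1.0000·(sin 4.8562 − sin 2.3562) = -3.3032
y' = -3 − -1.0000·(cos 4.8562 − cos 2.3562) = -2.1496

(-3.3032, -2.1496, 4.8562)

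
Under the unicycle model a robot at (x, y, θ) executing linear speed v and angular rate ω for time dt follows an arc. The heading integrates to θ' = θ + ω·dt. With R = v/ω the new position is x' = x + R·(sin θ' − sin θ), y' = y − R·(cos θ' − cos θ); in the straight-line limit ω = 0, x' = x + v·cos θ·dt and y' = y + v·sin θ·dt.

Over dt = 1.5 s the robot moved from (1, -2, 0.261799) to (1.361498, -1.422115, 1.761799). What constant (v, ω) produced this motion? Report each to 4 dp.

v = 0.5000, ω = 1.0000

Δθ = 1.761799 − 0.261799 = 1.500000
ω = Δθ/dt = 1.500000/1.5 = 1.0000
R = −Δy/(cos θ' − cos θ) = 0.5000
v = R·ω = 0.5000·1.0000 = 0.5000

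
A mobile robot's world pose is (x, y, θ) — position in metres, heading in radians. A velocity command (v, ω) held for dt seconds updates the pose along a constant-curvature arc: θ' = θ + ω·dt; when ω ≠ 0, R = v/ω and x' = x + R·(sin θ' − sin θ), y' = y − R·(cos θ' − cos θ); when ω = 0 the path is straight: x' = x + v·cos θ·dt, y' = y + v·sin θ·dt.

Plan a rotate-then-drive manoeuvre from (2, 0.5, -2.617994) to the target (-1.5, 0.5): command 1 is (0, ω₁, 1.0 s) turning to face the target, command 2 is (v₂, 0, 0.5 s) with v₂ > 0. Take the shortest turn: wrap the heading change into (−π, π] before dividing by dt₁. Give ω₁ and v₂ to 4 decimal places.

ω₁ = -0.5236, v₂ = 7.0000

heading to target = atan2(0.5−0.5, -1.5−2) = 3.1416
Δθ = wrap(3.1416 − -2.6180) = -0.5236; ω₁ = Δθ/dt₁ = -0.5236
distance = √((-1.5−2)² + (0.5−0.5)²) = 3.5000; v₂ = distance/dt₂ = 7.0000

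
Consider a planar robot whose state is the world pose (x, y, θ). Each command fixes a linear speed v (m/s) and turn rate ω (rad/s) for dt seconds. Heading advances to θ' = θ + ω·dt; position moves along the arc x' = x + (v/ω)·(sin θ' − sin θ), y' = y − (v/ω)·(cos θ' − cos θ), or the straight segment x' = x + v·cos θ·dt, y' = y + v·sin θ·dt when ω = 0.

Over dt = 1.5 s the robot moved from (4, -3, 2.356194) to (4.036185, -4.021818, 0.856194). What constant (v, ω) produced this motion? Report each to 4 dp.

Δθ = 0.856194 − 2.356194 = -1.500000
ω = Δθ/dt = -1.500000/1.5 = -1.0000
R = −Δy/(cos θ' − cos θ) = 0.7500
v = R·ω = 0.7500·-1.0000 = -0.7500

v = -0.7500, ω = -1.0000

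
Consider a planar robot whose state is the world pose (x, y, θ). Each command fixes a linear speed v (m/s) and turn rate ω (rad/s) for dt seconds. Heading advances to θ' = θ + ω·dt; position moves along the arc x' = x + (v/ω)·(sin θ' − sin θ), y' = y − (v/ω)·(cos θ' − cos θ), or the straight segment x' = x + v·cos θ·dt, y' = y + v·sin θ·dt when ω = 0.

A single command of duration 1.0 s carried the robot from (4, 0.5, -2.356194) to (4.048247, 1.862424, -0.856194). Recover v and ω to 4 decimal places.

v = -1.5000, ω = 1.5000

Δθ = -0.856194 − -2.356194 = 1.500000
ω = Δθ/dt = 1.500000/1.0 = 1.5000
R = −Δy/(cos θ' − cos θ) = -1.0000
v = R·ω = -1.0000·1.5000 = -1.5000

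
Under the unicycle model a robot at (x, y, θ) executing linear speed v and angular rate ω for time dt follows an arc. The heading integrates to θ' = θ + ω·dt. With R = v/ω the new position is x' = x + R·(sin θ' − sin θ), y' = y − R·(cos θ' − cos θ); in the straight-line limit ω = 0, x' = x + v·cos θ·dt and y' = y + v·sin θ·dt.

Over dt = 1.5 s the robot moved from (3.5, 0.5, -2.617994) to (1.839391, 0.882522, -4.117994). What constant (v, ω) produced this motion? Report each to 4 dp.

v = 1.2500, ω = -1.0000

Δθ = -4.117994 − -2.617994 = -1.500000
ω = Δθ/dt = -1.500000/1.5 = -1.0000
R = Δx/(sin θ' − sin θ) = -1.2500
v = R·ω = -1.2500·-1.0000 = 1.2500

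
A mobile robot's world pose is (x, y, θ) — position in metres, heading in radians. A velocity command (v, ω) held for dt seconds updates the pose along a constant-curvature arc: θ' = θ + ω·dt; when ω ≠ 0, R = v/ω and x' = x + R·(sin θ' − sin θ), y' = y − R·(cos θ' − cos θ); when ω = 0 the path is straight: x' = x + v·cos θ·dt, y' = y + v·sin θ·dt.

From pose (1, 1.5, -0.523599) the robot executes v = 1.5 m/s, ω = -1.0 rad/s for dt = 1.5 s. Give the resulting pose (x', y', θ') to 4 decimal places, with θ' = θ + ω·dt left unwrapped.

(1.5988, -0.4553, -2.0236)

θ' = -0.5236 + -1.0·1.5 = -2.0236
R = v/ω = 1.5/-1.0 = -1.5000
x' = 1 + -1.5000·(sin -2.0236 − sin -0.5236) = 1.5988
y' = 1.5 − -1.5000·(cos -2.0236 − cos -0.5236) = -0.4553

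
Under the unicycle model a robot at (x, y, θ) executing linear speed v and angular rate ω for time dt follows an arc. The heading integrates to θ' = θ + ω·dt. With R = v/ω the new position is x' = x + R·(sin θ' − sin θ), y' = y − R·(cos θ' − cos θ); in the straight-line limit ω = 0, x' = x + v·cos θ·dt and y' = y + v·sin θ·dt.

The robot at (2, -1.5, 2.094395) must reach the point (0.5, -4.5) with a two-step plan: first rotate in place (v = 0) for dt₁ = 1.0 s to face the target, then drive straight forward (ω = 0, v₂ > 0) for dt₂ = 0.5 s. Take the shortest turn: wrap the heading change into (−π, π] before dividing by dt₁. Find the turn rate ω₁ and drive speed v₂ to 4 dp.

ω₁ = 2.1543, v₂ = 6.7082

heading to target = atan2(-4.5−-1.5, 0.5−2) = -2.0344
Δθ = wrap(-2.0344 − 2.0944) = 2.1543; ω₁ = Δθ/dt₁ = 2.1543
distance = √((0.5−2)² + (-4.5−-1.5)²) = 3.3541; v₂ = distance/dt₂ = 6.7082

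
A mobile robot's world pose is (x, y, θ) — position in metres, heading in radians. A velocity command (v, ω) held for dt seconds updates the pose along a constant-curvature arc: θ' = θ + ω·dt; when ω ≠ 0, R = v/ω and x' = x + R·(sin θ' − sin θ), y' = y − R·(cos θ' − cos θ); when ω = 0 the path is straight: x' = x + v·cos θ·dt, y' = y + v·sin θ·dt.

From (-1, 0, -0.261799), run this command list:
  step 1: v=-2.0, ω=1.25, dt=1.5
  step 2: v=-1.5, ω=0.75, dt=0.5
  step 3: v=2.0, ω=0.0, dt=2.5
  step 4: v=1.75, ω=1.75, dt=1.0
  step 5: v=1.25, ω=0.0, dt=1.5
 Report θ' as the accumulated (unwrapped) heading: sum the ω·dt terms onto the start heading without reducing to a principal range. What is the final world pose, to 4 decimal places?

(-7.8968, 1.5998, 3.7382)

step 1: θ'=1.6132 (R=-1.6000) → pose (-3.0127, -1.6133, 1.6132)
step 2: θ'=1.9882 (R=-2.0000) → pose (-2.8428, -2.3393, 1.9882)
step 3: θ'=1.9882 (straight) → pose (-4.8697, 2.2314, 1.9882)
step 4: θ'=3.7382 (R=1.0000) → pose (-6.3457, 2.6533, 3.7382)
step 5: θ'=3.7382 (straight) → pose (-7.8968, 1.5998, 3.7382)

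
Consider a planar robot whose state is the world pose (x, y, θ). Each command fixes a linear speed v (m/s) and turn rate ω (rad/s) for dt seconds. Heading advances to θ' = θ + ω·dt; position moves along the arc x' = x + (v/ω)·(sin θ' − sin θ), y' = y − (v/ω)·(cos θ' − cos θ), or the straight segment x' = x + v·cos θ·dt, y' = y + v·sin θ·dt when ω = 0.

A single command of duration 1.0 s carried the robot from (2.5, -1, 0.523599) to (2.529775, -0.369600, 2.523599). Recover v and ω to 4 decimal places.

Δθ = 2.523599 − 0.523599 = 2.000000
ω = Δθ/dt = 2.000000/1.0 = 2.0000
R = −Δy/(cos θ' − cos θ) = 0.3750
v = R·ω = 0.3750·2.0000 = 0.7500

v = 0.7500, ω = 2.0000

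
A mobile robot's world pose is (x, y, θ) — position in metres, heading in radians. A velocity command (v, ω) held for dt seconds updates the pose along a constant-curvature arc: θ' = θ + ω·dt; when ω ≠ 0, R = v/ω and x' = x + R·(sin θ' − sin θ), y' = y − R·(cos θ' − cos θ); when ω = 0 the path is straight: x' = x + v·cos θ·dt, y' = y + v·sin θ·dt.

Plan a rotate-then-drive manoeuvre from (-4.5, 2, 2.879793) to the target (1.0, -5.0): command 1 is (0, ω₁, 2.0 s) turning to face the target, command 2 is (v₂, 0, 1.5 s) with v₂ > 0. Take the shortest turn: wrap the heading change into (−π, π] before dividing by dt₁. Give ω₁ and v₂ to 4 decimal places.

heading to target = atan2(-5−2, 1−-4.5) = -0.9048
Δθ = wrap(-0.9048 − 2.8798) = 2.4986; ω₁ = Δθ/dt₁ = 1.2493
distance = √((1−-4.5)² + (-5−2)²) = 8.9022; v₂ = distance/dt₂ = 5.9348

ω₁ = 1.2493, v₂ = 5.9348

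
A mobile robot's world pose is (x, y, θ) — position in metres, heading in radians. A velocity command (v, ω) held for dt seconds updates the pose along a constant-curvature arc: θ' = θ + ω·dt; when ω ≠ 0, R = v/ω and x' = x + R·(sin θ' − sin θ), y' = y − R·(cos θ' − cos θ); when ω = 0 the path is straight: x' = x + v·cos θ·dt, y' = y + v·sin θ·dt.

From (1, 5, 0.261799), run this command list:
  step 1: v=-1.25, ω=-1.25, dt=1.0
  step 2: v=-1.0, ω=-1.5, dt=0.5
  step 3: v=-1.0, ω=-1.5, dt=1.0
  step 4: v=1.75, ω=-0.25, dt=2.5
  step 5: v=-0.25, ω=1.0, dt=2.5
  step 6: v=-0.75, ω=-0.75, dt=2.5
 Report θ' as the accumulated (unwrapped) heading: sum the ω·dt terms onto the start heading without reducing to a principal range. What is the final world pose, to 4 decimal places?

step 1: θ'=-0.9882 (R=1.0000) → pose (-0.0939, 5.4157, -0.9882)
step 2: θ'=-1.7382 (R=0.6667) → pose (-0.1945, 5.8936, -1.7382)
step 3: θ'=-3.2382 (R=0.6667) → pose (0.5271, 6.4461, -3.2382)
step 4: θ'=-3.8632 (R=-7.0000) → pose (-3.4218, 8.1582, -3.8632)
step 5: θ'=-1.3632 (R=-0.2500) → pose (-3.0120, 8.3974, -1.3632)
step 6: θ'=-3.2382 (R=1.0000) → pose (-1.9370, 9.5989, -3.2382)

(-1.9370, 9.5989, -3.2382)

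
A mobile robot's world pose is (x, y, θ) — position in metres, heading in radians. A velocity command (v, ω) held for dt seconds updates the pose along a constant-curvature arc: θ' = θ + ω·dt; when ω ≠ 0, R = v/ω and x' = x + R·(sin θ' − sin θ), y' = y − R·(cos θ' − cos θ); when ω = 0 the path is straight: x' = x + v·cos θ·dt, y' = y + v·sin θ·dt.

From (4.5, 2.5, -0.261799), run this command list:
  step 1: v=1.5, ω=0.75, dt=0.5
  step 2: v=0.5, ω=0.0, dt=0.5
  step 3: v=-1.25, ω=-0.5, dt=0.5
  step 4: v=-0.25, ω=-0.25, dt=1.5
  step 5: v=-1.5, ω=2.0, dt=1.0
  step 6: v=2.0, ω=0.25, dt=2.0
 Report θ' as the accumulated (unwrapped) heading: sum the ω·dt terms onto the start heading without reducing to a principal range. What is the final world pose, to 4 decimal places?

(2.7409, 5.9101, 1.9882)

step 1: θ'=0.1132 (R=2.0000) → pose (5.2436, 2.4447, 0.1132)
step 2: θ'=0.1132 (straight) → pose (5.4920, 2.4729, 0.1132)
step 3: θ'=-0.1368 (R=2.5000) → pose (4.8686, 2.4802, -0.1368)
step 4: θ'=-0.5118 (R=1.0000) → pose (4.5153, 2.5990, -0.5118)
step 5: θ'=1.4882 (R=-0.7500) → pose (3.4005, 2.0070, 1.4882)
step 6: θ'=1.9882 (R=8.0000) → pose (2.7409, 5.9101, 1.9882)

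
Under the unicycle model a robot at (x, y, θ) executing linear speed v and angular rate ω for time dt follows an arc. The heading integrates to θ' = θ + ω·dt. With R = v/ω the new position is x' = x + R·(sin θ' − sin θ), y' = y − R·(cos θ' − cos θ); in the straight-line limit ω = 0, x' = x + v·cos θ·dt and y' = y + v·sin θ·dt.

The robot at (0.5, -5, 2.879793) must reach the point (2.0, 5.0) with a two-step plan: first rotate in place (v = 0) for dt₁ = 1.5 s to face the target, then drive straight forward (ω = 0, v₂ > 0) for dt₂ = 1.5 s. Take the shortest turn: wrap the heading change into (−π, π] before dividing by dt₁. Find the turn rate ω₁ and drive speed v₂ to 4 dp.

ω₁ = -0.9719, v₂ = 6.7412

heading to target = atan2(5−-5, 2−0.5) = 1.4219
Δθ = wrap(1.4219 − 2.8798) = -1.4579; ω₁ = Δθ/dt₁ = -0.9719
distance = √((2−0.5)² + (5−-5)²) = 10.1119; v₂ = distance/dt₂ = 6.7412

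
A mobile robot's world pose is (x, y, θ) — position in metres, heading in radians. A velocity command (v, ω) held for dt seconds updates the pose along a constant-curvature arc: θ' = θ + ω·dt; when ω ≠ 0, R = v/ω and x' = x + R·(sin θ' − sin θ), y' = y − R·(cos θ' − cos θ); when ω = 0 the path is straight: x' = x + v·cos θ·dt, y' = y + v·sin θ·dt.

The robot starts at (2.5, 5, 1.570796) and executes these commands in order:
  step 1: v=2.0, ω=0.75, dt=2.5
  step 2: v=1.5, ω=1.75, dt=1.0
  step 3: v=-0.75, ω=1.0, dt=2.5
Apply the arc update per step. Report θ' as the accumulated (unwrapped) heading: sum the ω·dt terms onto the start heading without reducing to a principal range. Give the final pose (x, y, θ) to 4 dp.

(-2.8723, 6.0976, 7.6958)

step 1: θ'=3.4458 (R=2.6667) → pose (-0.9654, 7.5442, 3.4458)
step 2: θ'=5.1958 (R=0.8571) → pose (-1.4676, 6.3280, 5.1958)
step 3: θ'=7.6958 (R=-0.7500) → pose (-2.8723, 6.0976, 7.6958)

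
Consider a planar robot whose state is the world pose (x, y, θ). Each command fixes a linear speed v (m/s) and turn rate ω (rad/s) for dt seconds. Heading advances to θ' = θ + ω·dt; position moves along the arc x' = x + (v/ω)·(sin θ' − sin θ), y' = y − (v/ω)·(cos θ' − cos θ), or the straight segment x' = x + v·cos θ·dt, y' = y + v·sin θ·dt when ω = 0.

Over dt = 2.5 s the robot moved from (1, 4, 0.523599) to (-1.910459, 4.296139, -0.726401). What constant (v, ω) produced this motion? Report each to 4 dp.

Δθ = -0.726401 − 0.523599 = -1.250000
ω = Δθ/dt = -1.250000/2.5 = -0.5000
R = Δx/(sin θ' − sin θ) = 2.5000
v = R·ω = 2.5000·-0.5000 = -1.2500

v = -1.2500, ω = -0.5000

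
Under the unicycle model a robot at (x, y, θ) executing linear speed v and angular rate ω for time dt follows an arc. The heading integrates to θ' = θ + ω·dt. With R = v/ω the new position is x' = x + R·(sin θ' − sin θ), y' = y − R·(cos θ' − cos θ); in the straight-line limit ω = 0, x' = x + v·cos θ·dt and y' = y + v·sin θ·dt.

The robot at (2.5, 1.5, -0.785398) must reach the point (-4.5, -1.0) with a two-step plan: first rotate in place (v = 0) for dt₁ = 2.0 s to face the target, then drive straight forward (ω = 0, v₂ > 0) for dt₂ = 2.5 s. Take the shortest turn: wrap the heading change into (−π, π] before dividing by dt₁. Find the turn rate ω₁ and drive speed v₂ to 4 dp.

ω₁ = -1.0066, v₂ = 2.9732

heading to target = atan2(-1−1.5, -4.5−2.5) = -2.7986
Δθ = wrap(-2.7986 − -0.7854) = -2.0132; ω₁ = Δθ/dt₁ = -1.0066
distance = √((-4.5−2.5)² + (-1−1.5)²) = 7.4330; v₂ = distance/dt₂ = 2.9732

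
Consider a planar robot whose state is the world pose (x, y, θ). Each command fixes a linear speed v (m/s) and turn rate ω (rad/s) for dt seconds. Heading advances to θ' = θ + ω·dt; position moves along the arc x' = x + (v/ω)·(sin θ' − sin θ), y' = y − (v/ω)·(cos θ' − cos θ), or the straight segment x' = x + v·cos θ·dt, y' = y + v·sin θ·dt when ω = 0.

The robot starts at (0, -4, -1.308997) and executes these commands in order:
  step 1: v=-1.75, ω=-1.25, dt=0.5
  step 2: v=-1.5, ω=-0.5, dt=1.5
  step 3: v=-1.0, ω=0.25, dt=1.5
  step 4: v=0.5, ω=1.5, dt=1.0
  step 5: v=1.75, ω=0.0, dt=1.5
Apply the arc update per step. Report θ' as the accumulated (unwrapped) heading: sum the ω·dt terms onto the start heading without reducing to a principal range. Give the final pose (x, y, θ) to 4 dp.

step 1: θ'=-1.9340 (R=1.4000) → pose (0.0436, -3.1403, -1.9340)
step 2: θ'=-2.6840 (R=3.0000) → pose (1.5225, -1.5147, -2.6840)
step 3: θ'=-2.3090 (R=-4.0000) → pose (2.7141, -0.6181, -2.3090)
step 4: θ'=-0.8090 (R=0.3333) → pose (2.7195, -1.0725, -0.8090)
step 5: θ'=-0.8090 (straight) → pose (4.5313, -2.9719, -0.8090)

(4.5313, -2.9719, -0.8090)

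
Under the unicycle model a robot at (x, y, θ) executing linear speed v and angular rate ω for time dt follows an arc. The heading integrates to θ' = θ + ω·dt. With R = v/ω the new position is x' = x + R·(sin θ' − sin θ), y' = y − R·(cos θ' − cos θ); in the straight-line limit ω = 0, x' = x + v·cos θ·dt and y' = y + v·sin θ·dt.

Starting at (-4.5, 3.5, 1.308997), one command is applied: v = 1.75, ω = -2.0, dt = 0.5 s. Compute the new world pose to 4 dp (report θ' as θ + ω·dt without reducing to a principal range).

(-3.9209, 4.1071, 0.3090)

θ' = 1.3090 + -2.0·0.5 = 0.3090
R = v/ω = 1.75/-2.0 = -0.8750
x' = -4.5 + -0.8750·(sin 0.3090 − sin 1.3090) = -3.9209
y' = 3.5 − -0.8750·(cos 0.3090 − cos 1.3090) = 4.1071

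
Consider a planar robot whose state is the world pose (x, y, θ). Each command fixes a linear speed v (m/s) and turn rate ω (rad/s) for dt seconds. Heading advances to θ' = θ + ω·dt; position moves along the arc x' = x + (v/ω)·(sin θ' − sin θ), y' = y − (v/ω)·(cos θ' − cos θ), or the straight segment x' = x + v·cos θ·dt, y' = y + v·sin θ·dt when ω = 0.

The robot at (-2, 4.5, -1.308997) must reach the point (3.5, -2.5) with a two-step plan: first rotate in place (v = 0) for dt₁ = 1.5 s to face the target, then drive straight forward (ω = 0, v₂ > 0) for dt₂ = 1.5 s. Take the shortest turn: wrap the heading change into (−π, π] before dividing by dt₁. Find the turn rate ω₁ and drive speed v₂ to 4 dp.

ω₁ = 0.2694, v₂ = 5.9348

heading to target = atan2(-2.5−4.5, 3.5−-2) = -0.9048
Δθ = wrap(-0.9048 − -1.3090) = 0.4042; ω₁ = Δθ/dt₁ = 0.2694
distance = √((3.5−-2)² + (-2.5−4.5)²) = 8.9022; v₂ = distance/dt₂ = 5.9348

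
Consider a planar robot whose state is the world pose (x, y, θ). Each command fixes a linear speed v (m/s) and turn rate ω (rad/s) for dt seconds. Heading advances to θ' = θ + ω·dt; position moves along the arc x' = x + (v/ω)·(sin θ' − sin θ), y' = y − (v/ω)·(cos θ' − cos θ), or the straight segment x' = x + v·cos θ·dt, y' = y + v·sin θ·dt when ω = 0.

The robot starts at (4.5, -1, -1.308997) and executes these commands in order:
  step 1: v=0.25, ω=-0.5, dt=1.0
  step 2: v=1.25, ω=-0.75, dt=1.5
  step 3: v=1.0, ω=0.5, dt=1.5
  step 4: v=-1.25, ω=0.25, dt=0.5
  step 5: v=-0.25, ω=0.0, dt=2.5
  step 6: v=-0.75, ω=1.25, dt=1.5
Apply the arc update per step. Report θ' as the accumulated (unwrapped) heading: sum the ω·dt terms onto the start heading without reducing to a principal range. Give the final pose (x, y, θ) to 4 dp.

step 1: θ'=-1.8090 (R=-0.5000) → pose (4.5029, -1.2474, -1.8090)
step 2: θ'=-2.9340 (R=-1.6667) → pose (3.2268, -2.4850, -2.9340)
step 3: θ'=-2.1840 (R=2.0000) → pose (2.0034, -3.2911, -2.1840)
step 4: θ'=-2.0590 (R=-5.0000) → pose (2.3303, -2.7588, -2.0590)
step 5: θ'=-2.0590 (straight) → pose (2.6234, -2.2069, -2.0590)
step 6: θ'=-0.1840 (R=-0.6000) → pose (2.2033, -1.3356, -0.1840)

(2.2033, -1.3356, -0.1840)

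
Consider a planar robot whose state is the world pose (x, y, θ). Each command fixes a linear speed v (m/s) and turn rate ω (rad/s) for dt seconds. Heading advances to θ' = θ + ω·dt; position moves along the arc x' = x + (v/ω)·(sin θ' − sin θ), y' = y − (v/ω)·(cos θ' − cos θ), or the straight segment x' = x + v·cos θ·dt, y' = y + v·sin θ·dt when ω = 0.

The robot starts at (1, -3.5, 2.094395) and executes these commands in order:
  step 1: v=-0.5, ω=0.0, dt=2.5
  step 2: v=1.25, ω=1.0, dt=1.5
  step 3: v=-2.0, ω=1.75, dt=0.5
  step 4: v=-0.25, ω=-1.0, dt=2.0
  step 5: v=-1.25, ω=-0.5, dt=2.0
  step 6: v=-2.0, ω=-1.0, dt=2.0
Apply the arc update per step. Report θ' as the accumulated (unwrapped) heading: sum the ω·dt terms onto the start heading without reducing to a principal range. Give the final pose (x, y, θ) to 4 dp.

(-1.0682, -6.9271, -0.5306)

step 1: θ'=2.0944 (straight) → pose (1.6250, -4.5825, 2.0944)
step 2: θ'=3.5944 (R=1.2500) → pose (-0.0044, -4.0835, 3.5944)
step 3: θ'=4.4694 (R=-1.1429) → pose (0.6049, -3.3308, 4.4694)
step 4: θ'=2.4694 (R=0.2500) → pose (1.0032, -3.1953, 2.4694)
step 5: θ'=1.4694 (R=2.5000) → pose (1.9336, -5.4045, 1.4694)
step 6: θ'=-0.5306 (R=2.0000) → pose (-1.0682, -6.9271, -0.5306)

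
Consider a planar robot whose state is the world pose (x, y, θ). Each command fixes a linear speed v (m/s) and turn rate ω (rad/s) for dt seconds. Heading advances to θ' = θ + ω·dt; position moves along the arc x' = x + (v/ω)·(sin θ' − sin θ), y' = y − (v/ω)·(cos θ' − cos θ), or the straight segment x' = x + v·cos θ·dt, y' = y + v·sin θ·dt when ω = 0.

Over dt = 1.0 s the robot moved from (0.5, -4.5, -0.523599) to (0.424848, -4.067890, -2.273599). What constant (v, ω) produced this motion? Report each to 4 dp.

v = -0.5000, ω = -1.7500

Δθ = -2.273599 − -0.523599 = -1.750000
ω = Δθ/dt = -1.750000/1.0 = -1.7500
R = −Δy/(cos θ' − cos θ) = 0.2857
v = R·ω = 0.2857·-1.7500 = -0.5000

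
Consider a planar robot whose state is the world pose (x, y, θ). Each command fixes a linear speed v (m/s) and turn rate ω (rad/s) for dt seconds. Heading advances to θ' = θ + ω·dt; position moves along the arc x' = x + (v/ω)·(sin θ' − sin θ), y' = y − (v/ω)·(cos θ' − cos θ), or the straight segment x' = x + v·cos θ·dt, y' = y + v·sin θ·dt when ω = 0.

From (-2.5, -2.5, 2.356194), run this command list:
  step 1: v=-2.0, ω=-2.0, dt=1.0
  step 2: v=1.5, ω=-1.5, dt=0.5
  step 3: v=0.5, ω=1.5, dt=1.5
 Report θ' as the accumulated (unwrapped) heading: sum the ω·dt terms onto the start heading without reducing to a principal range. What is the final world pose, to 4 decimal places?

(-1.6782, -3.7564, 1.8562)

step 1: θ'=0.3562 (R=1.0000) → pose (-2.8584, -4.1443, 0.3562)
step 2: θ'=-0.3938 (R=-1.0000) → pose (-2.1260, -4.1581, -0.3938)
step 3: θ'=1.8562 (R=0.3333) → pose (-1.6782, -3.7564, 1.8562)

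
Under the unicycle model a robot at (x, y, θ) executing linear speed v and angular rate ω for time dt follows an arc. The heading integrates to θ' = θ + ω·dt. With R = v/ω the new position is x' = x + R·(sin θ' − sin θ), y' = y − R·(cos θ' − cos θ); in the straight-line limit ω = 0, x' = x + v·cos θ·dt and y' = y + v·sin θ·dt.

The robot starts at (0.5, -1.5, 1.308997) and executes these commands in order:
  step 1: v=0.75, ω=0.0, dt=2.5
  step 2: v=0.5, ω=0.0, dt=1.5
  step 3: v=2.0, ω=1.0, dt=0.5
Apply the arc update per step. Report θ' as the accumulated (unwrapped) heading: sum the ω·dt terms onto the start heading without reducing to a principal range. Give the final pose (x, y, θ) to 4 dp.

(1.1911, 2.0251, 1.8090)

step 1: θ'=1.3090 (straight) → pose (0.9853, 0.3111, 1.3090)
step 2: θ'=1.3090 (straight) → pose (1.1794, 1.0356, 1.3090)
step 3: θ'=1.8090 (R=2.0000) → pose (1.1911, 2.0251, 1.8090)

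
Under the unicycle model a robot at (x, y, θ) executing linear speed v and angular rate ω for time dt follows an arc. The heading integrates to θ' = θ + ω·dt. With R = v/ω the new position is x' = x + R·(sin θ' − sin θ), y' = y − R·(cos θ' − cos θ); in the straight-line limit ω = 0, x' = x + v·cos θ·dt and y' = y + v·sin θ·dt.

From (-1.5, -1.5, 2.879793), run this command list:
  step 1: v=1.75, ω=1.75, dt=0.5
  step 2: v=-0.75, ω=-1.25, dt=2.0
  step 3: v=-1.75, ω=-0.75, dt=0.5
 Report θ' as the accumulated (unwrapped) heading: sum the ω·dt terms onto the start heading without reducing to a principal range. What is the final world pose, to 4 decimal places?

step 1: θ'=3.7548 (R=1.0000) → pose (-2.3343, -1.6481, 3.7548)
step 2: θ'=1.2548 (R=0.6000) → pose (-1.4187, -2.3253, 1.2548)
step 3: θ'=0.8798 (R=2.3333) → pose (-1.8384, -3.0872, 0.8798)

(-1.8384, -3.0872, 0.8798)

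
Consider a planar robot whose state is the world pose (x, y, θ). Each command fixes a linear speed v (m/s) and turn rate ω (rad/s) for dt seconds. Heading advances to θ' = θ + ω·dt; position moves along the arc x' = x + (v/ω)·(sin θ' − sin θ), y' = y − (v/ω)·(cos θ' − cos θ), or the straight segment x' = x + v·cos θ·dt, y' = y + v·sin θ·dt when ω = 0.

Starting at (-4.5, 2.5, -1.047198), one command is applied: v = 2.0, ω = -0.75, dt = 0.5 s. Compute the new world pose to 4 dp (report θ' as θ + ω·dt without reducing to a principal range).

(-4.1721, 1.5615, -1.4222)

θ' = -1.0472 + -0.75·0.5 = -1.4222
R = v/ω = 2.0/-0.75 = -2.6667
x' = -4.5 + -2.6667·(sin -1.4222 − sin -1.0472) = -4.1721
y' = 2.5 − -2.6667·(cos -1.4222 − cos -1.0472) = 1.5615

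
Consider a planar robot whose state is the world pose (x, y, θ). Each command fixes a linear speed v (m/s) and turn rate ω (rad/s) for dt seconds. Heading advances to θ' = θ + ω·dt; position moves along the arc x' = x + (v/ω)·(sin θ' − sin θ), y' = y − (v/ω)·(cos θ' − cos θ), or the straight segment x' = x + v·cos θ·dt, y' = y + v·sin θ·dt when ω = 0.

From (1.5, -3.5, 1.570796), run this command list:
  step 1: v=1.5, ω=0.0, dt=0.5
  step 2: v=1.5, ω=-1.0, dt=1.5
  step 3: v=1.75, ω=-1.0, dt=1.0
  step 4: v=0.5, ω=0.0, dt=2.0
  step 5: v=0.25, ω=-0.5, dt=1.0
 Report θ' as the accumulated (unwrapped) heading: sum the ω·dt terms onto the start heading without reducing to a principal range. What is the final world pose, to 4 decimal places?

(5.1126, -2.9819, -1.4292)

step 1: θ'=1.5708 (straight) → pose (1.5000, -2.7500, 1.5708)
step 2: θ'=0.0708 (R=-1.5000) → pose (2.8939, -1.2538, 0.0708)
step 3: θ'=-0.9292 (R=-1.7500) → pose (4.4197, -1.9520, -0.9292)
step 4: θ'=-0.9292 (straight) → pose (5.0182, -2.7532, -0.9292)
step 5: θ'=-1.4292 (R=-0.5000) → pose (5.1126, -2.9819, -1.4292)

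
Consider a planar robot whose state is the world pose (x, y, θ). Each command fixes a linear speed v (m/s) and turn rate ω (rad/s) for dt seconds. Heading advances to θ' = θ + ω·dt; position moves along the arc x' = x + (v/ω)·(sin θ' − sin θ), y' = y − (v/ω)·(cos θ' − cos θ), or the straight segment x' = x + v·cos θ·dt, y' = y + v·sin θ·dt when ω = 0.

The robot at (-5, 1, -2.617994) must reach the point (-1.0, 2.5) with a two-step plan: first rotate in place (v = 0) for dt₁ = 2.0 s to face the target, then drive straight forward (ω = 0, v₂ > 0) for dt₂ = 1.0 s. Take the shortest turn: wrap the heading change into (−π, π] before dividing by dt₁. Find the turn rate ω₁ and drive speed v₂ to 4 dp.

heading to target = atan2(2.5−1, -1−-5) = 0.3588
Δθ = wrap(0.3588 − -2.6180) = 2.9768; ω₁ = Δθ/dt₁ = 1.4884
distance = √((-1−-5)² + (2.5−1)²) = 4.2720; v₂ = distance/dt₂ = 4.2720

ω₁ = 1.4884, v₂ = 4.2720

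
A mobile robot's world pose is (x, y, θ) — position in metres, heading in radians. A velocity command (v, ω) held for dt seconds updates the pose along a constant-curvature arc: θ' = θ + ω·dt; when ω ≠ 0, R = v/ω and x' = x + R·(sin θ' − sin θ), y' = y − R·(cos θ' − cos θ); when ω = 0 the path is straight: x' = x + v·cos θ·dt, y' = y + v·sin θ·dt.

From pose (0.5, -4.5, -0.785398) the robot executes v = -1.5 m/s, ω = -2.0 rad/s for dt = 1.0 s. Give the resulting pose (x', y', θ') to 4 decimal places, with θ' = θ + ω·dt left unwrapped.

θ' = -0.7854 + -2.0·1.0 = -2.7854
R = v/ω = -1.5/-2.0 = 0.7500
x' = 0.5 + 0.7500·(sin -2.7854 − sin -0.7854) = 0.7688
y' = -4.5 − 0.7500·(cos -2.7854 − cos -0.7854) = -3.2667

(0.7688, -3.2667, -2.7854)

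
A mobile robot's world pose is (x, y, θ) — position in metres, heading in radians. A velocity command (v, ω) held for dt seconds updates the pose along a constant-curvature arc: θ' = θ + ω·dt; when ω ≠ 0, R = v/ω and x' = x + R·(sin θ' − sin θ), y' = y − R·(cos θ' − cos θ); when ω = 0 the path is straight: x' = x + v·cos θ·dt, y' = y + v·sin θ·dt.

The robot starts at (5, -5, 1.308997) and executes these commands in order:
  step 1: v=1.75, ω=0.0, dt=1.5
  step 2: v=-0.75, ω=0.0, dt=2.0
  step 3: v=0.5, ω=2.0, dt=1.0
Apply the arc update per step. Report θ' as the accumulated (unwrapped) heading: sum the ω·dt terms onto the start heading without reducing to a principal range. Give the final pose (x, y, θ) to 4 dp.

(5.0080, -3.6021, 3.3090)

step 1: θ'=1.3090 (straight) → pose (5.6794, -2.4644, 1.3090)
step 2: θ'=1.3090 (straight) → pose (5.2912, -3.9133, 1.3090)
step 3: θ'=3.3090 (R=0.2500) → pose (5.0080, -3.6021, 3.3090)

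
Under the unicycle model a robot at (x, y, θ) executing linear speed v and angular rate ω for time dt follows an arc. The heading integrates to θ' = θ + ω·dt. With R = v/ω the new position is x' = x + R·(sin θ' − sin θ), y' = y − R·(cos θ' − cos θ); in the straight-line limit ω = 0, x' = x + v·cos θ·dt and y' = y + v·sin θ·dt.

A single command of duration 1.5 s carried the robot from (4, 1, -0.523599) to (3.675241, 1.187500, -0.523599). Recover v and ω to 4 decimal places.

v = -0.2500, ω = 0.0000

Δθ = -0.523599 − -0.523599 = 0.000000
ω = Δθ/dt = 0.000000/1.5 = 0.0000
ω = 0 → v = (Δx·cos θ + Δy·sin θ)/dt = -0.2500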